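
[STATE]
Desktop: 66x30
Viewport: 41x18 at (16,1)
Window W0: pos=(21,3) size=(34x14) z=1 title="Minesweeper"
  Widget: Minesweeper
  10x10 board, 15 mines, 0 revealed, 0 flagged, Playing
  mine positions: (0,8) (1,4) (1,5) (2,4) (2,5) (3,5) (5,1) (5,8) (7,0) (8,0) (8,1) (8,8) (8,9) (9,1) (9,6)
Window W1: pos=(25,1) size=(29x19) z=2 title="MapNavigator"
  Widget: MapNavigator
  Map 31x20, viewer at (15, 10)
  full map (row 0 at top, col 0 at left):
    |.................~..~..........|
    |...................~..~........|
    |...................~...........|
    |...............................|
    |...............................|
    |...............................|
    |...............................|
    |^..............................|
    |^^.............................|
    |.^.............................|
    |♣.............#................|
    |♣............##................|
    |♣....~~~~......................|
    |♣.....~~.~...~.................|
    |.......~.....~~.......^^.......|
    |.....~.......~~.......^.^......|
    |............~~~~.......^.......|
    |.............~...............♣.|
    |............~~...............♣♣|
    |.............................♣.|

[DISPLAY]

         ┏━━━━━━━━━━━━━━━━━━━━━━━━━━━┓   
         ┃ MapNavigator              ┃   
     ┏━━━┠───────────────────────────┨┓  
     ┃ Mi┃...........................┃┃  
     ┠───┃...........................┃┨  
     ┃■■■┃...........................┃┃  
     ┃■■■┃...........................┃┃  
     ┃■■■┃...........................┃┃  
     ┃■■■┃...........................┃┃  
     ┃■■■┃...........................┃┃  
     ┃■■■┃............#@.............┃┃  
     ┃■■■┃...........##..............┃┃  
     ┃■■■┃...~~~~....................┃┃  
     ┃■■■┃....~~.~...~...............┃┃  
     ┃■■■┃.....~.....~~.......^^.....┃┃  
     ┗━━━┃...~.......~~.......^.^....┃┛  
         ┃..........~~~~.......^.....┃   
         ┃...........~...............┃   


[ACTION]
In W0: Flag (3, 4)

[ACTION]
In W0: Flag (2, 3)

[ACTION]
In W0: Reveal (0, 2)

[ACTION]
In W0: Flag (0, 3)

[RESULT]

         ┏━━━━━━━━━━━━━━━━━━━━━━━━━━━┓   
         ┃ MapNavigator              ┃   
     ┏━━━┠───────────────────────────┨┓  
     ┃ Mi┃...........................┃┃  
     ┠───┃...........................┃┨  
     ┃   ┃...........................┃┃  
     ┃   ┃...........................┃┃  
     ┃   ┃...........................┃┃  
     ┃   ┃...........................┃┃  
     ┃111┃...........................┃┃  
     ┃■■1┃............#@.............┃┃  
     ┃■■1┃...........##..............┃┃  
     ┃■■1┃...~~~~....................┃┃  
     ┃■■2┃....~~.~...~...............┃┃  
     ┃■■2┃.....~.....~~.......^^.....┃┃  
     ┗━━━┃...~.......~~.......^.^....┃┛  
         ┃..........~~~~.......^.....┃   
         ┃...........~...............┃   


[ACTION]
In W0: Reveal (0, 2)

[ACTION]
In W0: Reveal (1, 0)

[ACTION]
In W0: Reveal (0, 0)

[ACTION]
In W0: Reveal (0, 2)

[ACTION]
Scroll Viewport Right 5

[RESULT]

    ┏━━━━━━━━━━━━━━━━━━━━━━━━━━━┓        
    ┃ MapNavigator              ┃        
┏━━━┠───────────────────────────┨┓       
┃ Mi┃...........................┃┃       
┠───┃...........................┃┨       
┃   ┃...........................┃┃       
┃   ┃...........................┃┃       
┃   ┃...........................┃┃       
┃   ┃...........................┃┃       
┃111┃...........................┃┃       
┃■■1┃............#@.............┃┃       
┃■■1┃...........##..............┃┃       
┃■■1┃...~~~~....................┃┃       
┃■■2┃....~~.~...~...............┃┃       
┃■■2┃.....~.....~~.......^^.....┃┃       
┗━━━┃...~.......~~.......^.^....┃┛       
    ┃..........~~~~.......^.....┃        
    ┃...........~...............┃        


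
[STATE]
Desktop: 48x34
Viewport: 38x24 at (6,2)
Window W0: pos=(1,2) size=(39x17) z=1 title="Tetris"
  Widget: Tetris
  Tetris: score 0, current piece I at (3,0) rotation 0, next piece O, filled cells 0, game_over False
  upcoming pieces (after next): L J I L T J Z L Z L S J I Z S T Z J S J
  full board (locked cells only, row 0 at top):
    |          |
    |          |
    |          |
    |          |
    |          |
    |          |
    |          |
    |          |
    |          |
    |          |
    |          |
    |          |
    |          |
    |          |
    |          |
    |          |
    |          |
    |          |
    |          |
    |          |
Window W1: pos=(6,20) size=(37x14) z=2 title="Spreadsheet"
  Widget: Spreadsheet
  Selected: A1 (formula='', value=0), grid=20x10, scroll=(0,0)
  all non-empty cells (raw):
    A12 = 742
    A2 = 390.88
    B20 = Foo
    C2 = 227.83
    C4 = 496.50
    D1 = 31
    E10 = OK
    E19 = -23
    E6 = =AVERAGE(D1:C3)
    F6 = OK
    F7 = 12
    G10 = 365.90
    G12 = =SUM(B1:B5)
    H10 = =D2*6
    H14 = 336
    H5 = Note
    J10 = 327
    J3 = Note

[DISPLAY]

━━━━━━━━━━━━━━━━━━━━━━━━━━━━━━━━━┓    
ris                              ┃    
─────────────────────────────────┨    
      │Next:                     ┃    
      │▓▓                        ┃    
      │▓▓                        ┃    
      │                          ┃    
      │                          ┃    
      │                          ┃    
      │Score:                    ┃    
      │0                         ┃    
      │                          ┃    
      │                          ┃    
      │                          ┃    
      │                          ┃    
      │                          ┃    
━━━━━━━━━━━━━━━━━━━━━━━━━━━━━━━━━┛    
                                      
┏━━━━━━━━━━━━━━━━━━━━━━━━━━━━━━━━━━━┓ 
┃ Spreadsheet                       ┃ 
┠───────────────────────────────────┨ 
┃A1:                                ┃ 
┃       A       B       C       D   ┃ 
┃-----------------------------------┃ 


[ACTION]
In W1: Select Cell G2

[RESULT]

━━━━━━━━━━━━━━━━━━━━━━━━━━━━━━━━━┓    
ris                              ┃    
─────────────────────────────────┨    
      │Next:                     ┃    
      │▓▓                        ┃    
      │▓▓                        ┃    
      │                          ┃    
      │                          ┃    
      │                          ┃    
      │Score:                    ┃    
      │0                         ┃    
      │                          ┃    
      │                          ┃    
      │                          ┃    
      │                          ┃    
      │                          ┃    
━━━━━━━━━━━━━━━━━━━━━━━━━━━━━━━━━┛    
                                      
┏━━━━━━━━━━━━━━━━━━━━━━━━━━━━━━━━━━━┓ 
┃ Spreadsheet                       ┃ 
┠───────────────────────────────────┨ 
┃G2:                                ┃ 
┃       A       B       C       D   ┃ 
┃-----------------------------------┃ 


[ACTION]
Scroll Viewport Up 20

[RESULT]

                                      
                                      
━━━━━━━━━━━━━━━━━━━━━━━━━━━━━━━━━┓    
ris                              ┃    
─────────────────────────────────┨    
      │Next:                     ┃    
      │▓▓                        ┃    
      │▓▓                        ┃    
      │                          ┃    
      │                          ┃    
      │                          ┃    
      │Score:                    ┃    
      │0                         ┃    
      │                          ┃    
      │                          ┃    
      │                          ┃    
      │                          ┃    
      │                          ┃    
━━━━━━━━━━━━━━━━━━━━━━━━━━━━━━━━━┛    
                                      
┏━━━━━━━━━━━━━━━━━━━━━━━━━━━━━━━━━━━┓ 
┃ Spreadsheet                       ┃ 
┠───────────────────────────────────┨ 
┃G2:                                ┃ 


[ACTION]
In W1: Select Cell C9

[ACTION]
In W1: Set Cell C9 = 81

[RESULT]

                                      
                                      
━━━━━━━━━━━━━━━━━━━━━━━━━━━━━━━━━┓    
ris                              ┃    
─────────────────────────────────┨    
      │Next:                     ┃    
      │▓▓                        ┃    
      │▓▓                        ┃    
      │                          ┃    
      │                          ┃    
      │                          ┃    
      │Score:                    ┃    
      │0                         ┃    
      │                          ┃    
      │                          ┃    
      │                          ┃    
      │                          ┃    
      │                          ┃    
━━━━━━━━━━━━━━━━━━━━━━━━━━━━━━━━━┛    
                                      
┏━━━━━━━━━━━━━━━━━━━━━━━━━━━━━━━━━━━┓ 
┃ Spreadsheet                       ┃ 
┠───────────────────────────────────┨ 
┃C9: 81                             ┃ 


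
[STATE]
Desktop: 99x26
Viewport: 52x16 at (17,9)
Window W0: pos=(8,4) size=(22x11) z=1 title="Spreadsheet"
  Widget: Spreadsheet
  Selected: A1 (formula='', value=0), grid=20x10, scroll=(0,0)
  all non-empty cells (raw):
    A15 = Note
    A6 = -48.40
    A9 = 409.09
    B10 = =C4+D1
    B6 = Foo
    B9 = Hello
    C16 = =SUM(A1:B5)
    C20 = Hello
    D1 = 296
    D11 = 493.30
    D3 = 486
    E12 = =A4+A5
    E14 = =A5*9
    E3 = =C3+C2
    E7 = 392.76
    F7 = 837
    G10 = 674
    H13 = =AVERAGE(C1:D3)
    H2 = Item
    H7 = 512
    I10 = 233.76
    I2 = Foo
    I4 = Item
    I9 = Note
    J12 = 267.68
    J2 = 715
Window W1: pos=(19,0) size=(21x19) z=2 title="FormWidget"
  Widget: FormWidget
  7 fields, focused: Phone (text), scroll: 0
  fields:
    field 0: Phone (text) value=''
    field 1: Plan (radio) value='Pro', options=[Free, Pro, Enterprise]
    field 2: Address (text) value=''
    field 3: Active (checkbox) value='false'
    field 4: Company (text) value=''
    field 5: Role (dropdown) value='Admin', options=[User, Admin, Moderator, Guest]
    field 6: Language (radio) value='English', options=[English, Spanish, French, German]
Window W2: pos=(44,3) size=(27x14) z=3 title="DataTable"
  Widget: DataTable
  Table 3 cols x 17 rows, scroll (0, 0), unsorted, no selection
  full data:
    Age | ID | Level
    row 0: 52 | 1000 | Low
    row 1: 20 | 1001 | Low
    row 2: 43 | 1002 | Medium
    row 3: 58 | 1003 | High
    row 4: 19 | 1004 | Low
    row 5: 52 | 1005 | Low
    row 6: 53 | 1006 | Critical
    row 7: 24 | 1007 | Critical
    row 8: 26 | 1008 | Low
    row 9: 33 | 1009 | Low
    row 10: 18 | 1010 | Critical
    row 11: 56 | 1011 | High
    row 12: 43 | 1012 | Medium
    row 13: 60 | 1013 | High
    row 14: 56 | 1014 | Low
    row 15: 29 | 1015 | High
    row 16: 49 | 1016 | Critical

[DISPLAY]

--┃  Language:   (●) E┃    ┃20 │1001│Low            
 [┃                   ┃    ┃43 │1002│Medium         
  ┃                   ┃    ┃58 │1003│High           
  ┃                   ┃    ┃19 │1004│Low            
  ┃                   ┃    ┃52 │1005│Low            
━━┃                   ┃    ┃53 │1006│Critical       
  ┃                   ┃    ┃24 │1007│Critical       
  ┃                   ┃    ┗━━━━━━━━━━━━━━━━━━━━━━━━
  ┃                   ┃                             
  ┗━━━━━━━━━━━━━━━━━━━┛                             
                                                    
                                                    
                                                    
                                                    
                                                    
                                                    


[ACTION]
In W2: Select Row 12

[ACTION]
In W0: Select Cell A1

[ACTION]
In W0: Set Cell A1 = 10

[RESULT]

--┃  Language:   (●) E┃    ┃20 │1001│Low            
[1┃                   ┃    ┃43 │1002│Medium         
  ┃                   ┃    ┃58 │1003│High           
  ┃                   ┃    ┃19 │1004│Low            
  ┃                   ┃    ┃52 │1005│Low            
━━┃                   ┃    ┃53 │1006│Critical       
  ┃                   ┃    ┃24 │1007│Critical       
  ┃                   ┃    ┗━━━━━━━━━━━━━━━━━━━━━━━━
  ┃                   ┃                             
  ┗━━━━━━━━━━━━━━━━━━━┛                             
                                                    
                                                    
                                                    
                                                    
                                                    
                                                    


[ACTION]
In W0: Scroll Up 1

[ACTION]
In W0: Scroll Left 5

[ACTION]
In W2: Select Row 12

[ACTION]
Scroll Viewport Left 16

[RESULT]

       ┃----------┃  Language:   (●) E┃    ┃20 │1001
       ┃  1     [1┃                   ┃    ┃43 │1002
       ┃  2       ┃                   ┃    ┃58 │1003
       ┃  3       ┃                   ┃    ┃19 │1004
       ┃  4       ┃                   ┃    ┃52 │1005
       ┗━━━━━━━━━━┃                   ┃    ┃53 │1006
                  ┃                   ┃    ┃24 │1007
                  ┃                   ┃    ┗━━━━━━━━
                  ┃                   ┃             
                  ┗━━━━━━━━━━━━━━━━━━━┛             
                                                    
                                                    
                                                    
                                                    
                                                    
                                                    


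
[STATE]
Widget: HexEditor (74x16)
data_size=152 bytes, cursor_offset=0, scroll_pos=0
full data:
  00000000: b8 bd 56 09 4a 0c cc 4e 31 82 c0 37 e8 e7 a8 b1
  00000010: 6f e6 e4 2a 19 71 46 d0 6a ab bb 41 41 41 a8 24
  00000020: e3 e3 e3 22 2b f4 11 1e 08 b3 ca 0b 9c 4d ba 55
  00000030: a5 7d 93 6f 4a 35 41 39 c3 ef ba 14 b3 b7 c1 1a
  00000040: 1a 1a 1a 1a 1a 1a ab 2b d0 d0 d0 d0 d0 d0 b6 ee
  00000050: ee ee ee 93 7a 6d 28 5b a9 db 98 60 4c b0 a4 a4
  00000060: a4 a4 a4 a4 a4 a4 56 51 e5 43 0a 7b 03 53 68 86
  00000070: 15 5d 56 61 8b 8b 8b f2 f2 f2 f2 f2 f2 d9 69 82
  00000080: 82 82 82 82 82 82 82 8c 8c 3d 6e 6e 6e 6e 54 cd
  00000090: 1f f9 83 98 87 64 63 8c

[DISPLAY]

00000000  B8 bd 56 09 4a 0c cc 4e  31 82 c0 37 e8 e7 a8 b1  |..V.J..N1..7.
00000010  6f e6 e4 2a 19 71 46 d0  6a ab bb 41 41 41 a8 24  |o..*.qF.j..AA
00000020  e3 e3 e3 22 2b f4 11 1e  08 b3 ca 0b 9c 4d ba 55  |..."+........
00000030  a5 7d 93 6f 4a 35 41 39  c3 ef ba 14 b3 b7 c1 1a  |.}.oJ5A9.....
00000040  1a 1a 1a 1a 1a 1a ab 2b  d0 d0 d0 d0 d0 d0 b6 ee  |.......+.....
00000050  ee ee ee 93 7a 6d 28 5b  a9 db 98 60 4c b0 a4 a4  |....zm([...`L
00000060  a4 a4 a4 a4 a4 a4 56 51  e5 43 0a 7b 03 53 68 86  |......VQ.C.{.
00000070  15 5d 56 61 8b 8b 8b f2  f2 f2 f2 f2 f2 d9 69 82  |.]Va.........
00000080  82 82 82 82 82 82 82 8c  8c 3d 6e 6e 6e 6e 54 cd  |.........=nnn
00000090  1f f9 83 98 87 64 63 8c                           |.....dc.     
                                                                          
                                                                          
                                                                          
                                                                          
                                                                          
                                                                          


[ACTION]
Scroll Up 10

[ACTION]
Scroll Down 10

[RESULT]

00000090  1f f9 83 98 87 64 63 8c                           |.....dc.     
                                                                          
                                                                          
                                                                          
                                                                          
                                                                          
                                                                          
                                                                          
                                                                          
                                                                          
                                                                          
                                                                          
                                                                          
                                                                          
                                                                          
                                                                          


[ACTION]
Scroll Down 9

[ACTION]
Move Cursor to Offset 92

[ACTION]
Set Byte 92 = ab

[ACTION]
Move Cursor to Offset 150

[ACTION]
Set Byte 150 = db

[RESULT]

00000090  1f f9 83 98 87 64 DB 8c                           |.....d..     
                                                                          
                                                                          
                                                                          
                                                                          
                                                                          
                                                                          
                                                                          
                                                                          
                                                                          
                                                                          
                                                                          
                                                                          
                                                                          
                                                                          
                                                                          


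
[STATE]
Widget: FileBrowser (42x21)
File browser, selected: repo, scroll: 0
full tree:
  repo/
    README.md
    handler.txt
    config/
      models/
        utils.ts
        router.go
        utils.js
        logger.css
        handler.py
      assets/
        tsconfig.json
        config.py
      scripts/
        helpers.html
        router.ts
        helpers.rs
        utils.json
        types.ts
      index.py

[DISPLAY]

> [-] repo/                               
    README.md                             
    handler.txt                           
    [+] config/                           
                                          
                                          
                                          
                                          
                                          
                                          
                                          
                                          
                                          
                                          
                                          
                                          
                                          
                                          
                                          
                                          
                                          


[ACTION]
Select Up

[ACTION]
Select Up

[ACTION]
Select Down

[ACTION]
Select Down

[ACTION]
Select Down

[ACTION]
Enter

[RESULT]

  [-] repo/                               
    README.md                             
    handler.txt                           
  > [-] config/                           
      [+] models/                         
      [+] assets/                         
      [+] scripts/                        
      index.py                            
                                          
                                          
                                          
                                          
                                          
                                          
                                          
                                          
                                          
                                          
                                          
                                          
                                          


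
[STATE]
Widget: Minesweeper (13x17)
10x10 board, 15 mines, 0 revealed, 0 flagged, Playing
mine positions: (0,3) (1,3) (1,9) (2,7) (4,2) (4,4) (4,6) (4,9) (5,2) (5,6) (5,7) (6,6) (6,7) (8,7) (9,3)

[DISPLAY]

■■■■■■■■■■   
■■■■■■■■■■   
■■■■■■■■■■   
■■■■■■■■■■   
■■■■■■■■■■   
■■■■■■■■■■   
■■■■■■■■■■   
■■■■■■■■■■   
■■■■■■■■■■   
■■■■■■■■■■   
             
             
             
             
             
             
             


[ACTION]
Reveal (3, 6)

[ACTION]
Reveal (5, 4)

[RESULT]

■■■■■■■■■■   
■■■■■■■■■■   
■■■■■■■■■■   
■■■■■■2■■■   
■■■■■■■■■■   
■■■■1■■■■■   
■■■■■■■■■■   
■■■■■■■■■■   
■■■■■■■■■■   
■■■■■■■■■■   
             
             
             
             
             
             
             


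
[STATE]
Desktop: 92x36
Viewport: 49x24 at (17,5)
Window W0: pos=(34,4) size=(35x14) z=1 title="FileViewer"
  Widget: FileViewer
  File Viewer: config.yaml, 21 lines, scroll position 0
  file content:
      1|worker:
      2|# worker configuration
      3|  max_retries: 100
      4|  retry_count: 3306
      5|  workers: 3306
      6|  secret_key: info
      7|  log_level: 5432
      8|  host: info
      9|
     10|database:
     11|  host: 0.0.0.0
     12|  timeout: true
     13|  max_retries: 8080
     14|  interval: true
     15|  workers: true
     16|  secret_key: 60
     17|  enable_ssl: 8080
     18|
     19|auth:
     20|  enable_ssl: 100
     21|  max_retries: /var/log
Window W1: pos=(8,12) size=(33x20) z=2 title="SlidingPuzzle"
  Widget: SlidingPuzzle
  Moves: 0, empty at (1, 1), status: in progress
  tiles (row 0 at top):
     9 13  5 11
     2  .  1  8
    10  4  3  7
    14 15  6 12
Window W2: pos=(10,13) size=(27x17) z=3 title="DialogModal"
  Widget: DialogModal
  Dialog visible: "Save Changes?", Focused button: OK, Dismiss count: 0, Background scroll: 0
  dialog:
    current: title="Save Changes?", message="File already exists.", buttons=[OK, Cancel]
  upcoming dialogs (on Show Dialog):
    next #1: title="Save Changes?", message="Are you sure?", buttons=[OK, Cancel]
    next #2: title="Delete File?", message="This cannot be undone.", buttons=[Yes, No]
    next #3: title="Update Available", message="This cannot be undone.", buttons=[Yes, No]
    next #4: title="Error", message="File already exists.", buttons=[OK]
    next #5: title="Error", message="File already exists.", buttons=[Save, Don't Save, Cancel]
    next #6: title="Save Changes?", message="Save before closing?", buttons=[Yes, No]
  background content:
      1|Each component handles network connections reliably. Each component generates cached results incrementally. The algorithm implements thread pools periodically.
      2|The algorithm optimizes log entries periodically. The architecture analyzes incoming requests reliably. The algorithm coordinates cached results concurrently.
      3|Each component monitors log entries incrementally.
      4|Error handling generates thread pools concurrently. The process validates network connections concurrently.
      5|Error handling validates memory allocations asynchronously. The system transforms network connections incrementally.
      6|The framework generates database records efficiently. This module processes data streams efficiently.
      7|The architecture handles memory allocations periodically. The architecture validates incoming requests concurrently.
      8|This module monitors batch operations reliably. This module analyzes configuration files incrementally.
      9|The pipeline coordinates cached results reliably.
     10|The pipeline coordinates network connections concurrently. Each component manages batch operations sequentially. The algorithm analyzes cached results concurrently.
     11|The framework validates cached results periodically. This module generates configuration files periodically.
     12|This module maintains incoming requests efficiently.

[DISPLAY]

                 ┃ FileViewer                    
                 ┠───────────────────────────────
                 ┃worker:                        
                 ┃# worker configuration         
                 ┃  max_retries: 100             
                 ┃  retry_count: 3306            
                 ┃  workers: 3306                
━━━━━━━━━━━━━━━━━━━━━━━┓et_key: info             
━━━━━━━━━━━━━━━━━━━┓   ┃level: 5432              
gModal             ┃───┨: info                   
───────────────────┨   ┃                         
omponent handles ne┃   ┃se:                      
gorithm optimizes l┃   ┃━━━━━━━━━━━━━━━━━━━━━━━━━
omponent monitors l┃   ┃                         
handling generates ┃   ┃                         
────────────────┐s ┃   ┃                         
Save Changes?   │ d┃   ┃                         
e already exists│s ┃   ┃                         
[OK]  Cancel    │tc┃   ┃                         
────────────────┘s ┃   ┃                         
peline coordinates ┃   ┃                         
amework validates c┃   ┃                         
odule maintains inc┃   ┃                         
                   ┃   ┃                         


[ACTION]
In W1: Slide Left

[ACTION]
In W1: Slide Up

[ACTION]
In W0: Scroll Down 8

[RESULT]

                 ┃ FileViewer                    
                 ┠───────────────────────────────
                 ┃                               
                 ┃database:                      
                 ┃  host: 0.0.0.0                
                 ┃  timeout: true                
                 ┃  max_retries: 8080            
━━━━━━━━━━━━━━━━━━━━━━━┓rval: true               
━━━━━━━━━━━━━━━━━━━┓   ┃ers: true                
gModal             ┃───┨et_key: 60               
───────────────────┨   ┃le_ssl: 8080             
omponent handles ne┃   ┃                         
gorithm optimizes l┃   ┃━━━━━━━━━━━━━━━━━━━━━━━━━
omponent monitors l┃   ┃                         
handling generates ┃   ┃                         
────────────────┐s ┃   ┃                         
Save Changes?   │ d┃   ┃                         
e already exists│s ┃   ┃                         
[OK]  Cancel    │tc┃   ┃                         
────────────────┘s ┃   ┃                         
peline coordinates ┃   ┃                         
amework validates c┃   ┃                         
odule maintains inc┃   ┃                         
                   ┃   ┃                         


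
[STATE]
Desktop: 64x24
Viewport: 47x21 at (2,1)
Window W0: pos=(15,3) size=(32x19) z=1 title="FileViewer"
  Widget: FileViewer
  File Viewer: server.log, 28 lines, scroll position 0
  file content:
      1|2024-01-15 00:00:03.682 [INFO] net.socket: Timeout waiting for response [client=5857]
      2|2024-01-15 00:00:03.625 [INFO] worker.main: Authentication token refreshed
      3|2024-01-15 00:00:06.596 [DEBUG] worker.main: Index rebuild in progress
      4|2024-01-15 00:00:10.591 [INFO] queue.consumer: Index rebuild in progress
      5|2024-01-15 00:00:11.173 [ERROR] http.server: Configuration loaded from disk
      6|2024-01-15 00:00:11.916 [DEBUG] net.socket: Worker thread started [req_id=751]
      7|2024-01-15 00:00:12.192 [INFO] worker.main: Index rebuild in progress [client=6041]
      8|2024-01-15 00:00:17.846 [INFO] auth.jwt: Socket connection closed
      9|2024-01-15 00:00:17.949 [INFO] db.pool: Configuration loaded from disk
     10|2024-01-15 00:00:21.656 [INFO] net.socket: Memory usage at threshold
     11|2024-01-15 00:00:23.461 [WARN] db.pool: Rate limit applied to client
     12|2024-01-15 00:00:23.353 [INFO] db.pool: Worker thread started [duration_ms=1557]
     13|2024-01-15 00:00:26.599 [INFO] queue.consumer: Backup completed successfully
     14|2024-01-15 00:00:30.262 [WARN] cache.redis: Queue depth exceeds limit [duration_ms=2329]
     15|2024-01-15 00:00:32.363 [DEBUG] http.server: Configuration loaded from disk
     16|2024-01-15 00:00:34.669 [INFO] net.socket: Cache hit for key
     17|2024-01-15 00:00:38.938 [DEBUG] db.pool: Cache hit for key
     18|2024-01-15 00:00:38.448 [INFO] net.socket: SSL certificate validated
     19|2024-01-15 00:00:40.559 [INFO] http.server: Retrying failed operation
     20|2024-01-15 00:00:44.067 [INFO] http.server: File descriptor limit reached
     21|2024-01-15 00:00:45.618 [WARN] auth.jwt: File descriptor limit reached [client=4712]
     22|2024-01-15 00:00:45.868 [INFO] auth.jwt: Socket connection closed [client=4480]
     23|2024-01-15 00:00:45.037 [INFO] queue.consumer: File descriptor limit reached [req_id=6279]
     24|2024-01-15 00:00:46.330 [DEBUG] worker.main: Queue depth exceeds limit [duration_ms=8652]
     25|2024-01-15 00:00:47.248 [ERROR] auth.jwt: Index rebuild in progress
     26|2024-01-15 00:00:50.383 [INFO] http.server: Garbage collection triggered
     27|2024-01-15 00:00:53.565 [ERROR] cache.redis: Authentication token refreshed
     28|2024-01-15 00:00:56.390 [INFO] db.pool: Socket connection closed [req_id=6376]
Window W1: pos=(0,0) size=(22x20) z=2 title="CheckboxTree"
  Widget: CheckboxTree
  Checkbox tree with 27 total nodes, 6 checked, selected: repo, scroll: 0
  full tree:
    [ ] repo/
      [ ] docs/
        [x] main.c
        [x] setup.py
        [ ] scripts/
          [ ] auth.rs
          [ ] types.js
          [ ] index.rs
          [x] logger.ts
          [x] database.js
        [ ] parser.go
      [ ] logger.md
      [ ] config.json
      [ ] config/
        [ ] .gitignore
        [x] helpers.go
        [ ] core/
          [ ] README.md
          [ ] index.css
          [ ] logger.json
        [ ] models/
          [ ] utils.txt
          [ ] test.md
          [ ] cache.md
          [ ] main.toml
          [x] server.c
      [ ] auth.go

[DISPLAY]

CheckboxTree       ┃                           
───────────────────┨                           
[-] repo/          ┃━━━━━━━━━━━━━━━━━━━━━━━━┓  
  [-] docs/        ┃iewer                   ┃  
    [x] main.c     ┃────────────────────────┨  
    [x] setup.py   ┃1-15 00:00:03.682 [INFO▲┃  
    [-] scripts/   ┃1-15 00:00:03.625 [INFO█┃  
      [ ] auth.rs  ┃1-15 00:00:06.596 [DEBU░┃  
      [ ] types.js ┃1-15 00:00:10.591 [INFO░┃  
      [ ] index.rs ┃1-15 00:00:11.173 [ERRO░┃  
      [x] logger.ts┃1-15 00:00:11.916 [DEBU░┃  
      [x] database.┃1-15 00:00:12.192 [INFO░┃  
    [ ] parser.go  ┃1-15 00:00:17.846 [INFO░┃  
  [ ] logger.md    ┃1-15 00:00:17.949 [INFO░┃  
  [ ] config.json  ┃1-15 00:00:21.656 [INFO░┃  
  [-] config/      ┃1-15 00:00:23.461 [WARN░┃  
    [ ] .gitignore ┃1-15 00:00:23.353 [INFO░┃  
    [x] helpers.go ┃1-15 00:00:26.599 [INFO░┃  
━━━━━━━━━━━━━━━━━━━┛1-15 00:00:30.262 [WARN░┃  
             ┃2024-01-15 00:00:32.363 [DEBU▼┃  
             ┗━━━━━━━━━━━━━━━━━━━━━━━━━━━━━━┛  


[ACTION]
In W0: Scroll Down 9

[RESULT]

CheckboxTree       ┃                           
───────────────────┨                           
[-] repo/          ┃━━━━━━━━━━━━━━━━━━━━━━━━┓  
  [-] docs/        ┃iewer                   ┃  
    [x] main.c     ┃────────────────────────┨  
    [x] setup.py   ┃1-15 00:00:21.656 [INFO▲┃  
    [-] scripts/   ┃1-15 00:00:23.461 [WARN░┃  
      [ ] auth.rs  ┃1-15 00:00:23.353 [INFO░┃  
      [ ] types.js ┃1-15 00:00:26.599 [INFO░┃  
      [ ] index.rs ┃1-15 00:00:30.262 [WARN░┃  
      [x] logger.ts┃1-15 00:00:32.363 [DEBU░┃  
      [x] database.┃1-15 00:00:34.669 [INFO░┃  
    [ ] parser.go  ┃1-15 00:00:38.938 [DEBU░┃  
  [ ] logger.md    ┃1-15 00:00:38.448 [INFO░┃  
  [ ] config.json  ┃1-15 00:00:40.559 [INFO░┃  
  [-] config/      ┃1-15 00:00:44.067 [INFO█┃  
    [ ] .gitignore ┃1-15 00:00:45.618 [WARN░┃  
    [x] helpers.go ┃1-15 00:00:45.868 [INFO░┃  
━━━━━━━━━━━━━━━━━━━┛1-15 00:00:45.037 [INFO░┃  
             ┃2024-01-15 00:00:46.330 [DEBU▼┃  
             ┗━━━━━━━━━━━━━━━━━━━━━━━━━━━━━━┛  


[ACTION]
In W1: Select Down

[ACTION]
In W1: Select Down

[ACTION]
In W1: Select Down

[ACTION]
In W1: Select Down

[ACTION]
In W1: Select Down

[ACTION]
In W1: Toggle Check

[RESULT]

CheckboxTree       ┃                           
───────────────────┨                           
[-] repo/          ┃━━━━━━━━━━━━━━━━━━━━━━━━┓  
  [-] docs/        ┃iewer                   ┃  
    [x] main.c     ┃────────────────────────┨  
    [x] setup.py   ┃1-15 00:00:21.656 [INFO▲┃  
    [-] scripts/   ┃1-15 00:00:23.461 [WARN░┃  
      [x] auth.rs  ┃1-15 00:00:23.353 [INFO░┃  
      [ ] types.js ┃1-15 00:00:26.599 [INFO░┃  
      [ ] index.rs ┃1-15 00:00:30.262 [WARN░┃  
      [x] logger.ts┃1-15 00:00:32.363 [DEBU░┃  
      [x] database.┃1-15 00:00:34.669 [INFO░┃  
    [ ] parser.go  ┃1-15 00:00:38.938 [DEBU░┃  
  [ ] logger.md    ┃1-15 00:00:38.448 [INFO░┃  
  [ ] config.json  ┃1-15 00:00:40.559 [INFO░┃  
  [-] config/      ┃1-15 00:00:44.067 [INFO█┃  
    [ ] .gitignore ┃1-15 00:00:45.618 [WARN░┃  
    [x] helpers.go ┃1-15 00:00:45.868 [INFO░┃  
━━━━━━━━━━━━━━━━━━━┛1-15 00:00:45.037 [INFO░┃  
             ┃2024-01-15 00:00:46.330 [DEBU▼┃  
             ┗━━━━━━━━━━━━━━━━━━━━━━━━━━━━━━┛  


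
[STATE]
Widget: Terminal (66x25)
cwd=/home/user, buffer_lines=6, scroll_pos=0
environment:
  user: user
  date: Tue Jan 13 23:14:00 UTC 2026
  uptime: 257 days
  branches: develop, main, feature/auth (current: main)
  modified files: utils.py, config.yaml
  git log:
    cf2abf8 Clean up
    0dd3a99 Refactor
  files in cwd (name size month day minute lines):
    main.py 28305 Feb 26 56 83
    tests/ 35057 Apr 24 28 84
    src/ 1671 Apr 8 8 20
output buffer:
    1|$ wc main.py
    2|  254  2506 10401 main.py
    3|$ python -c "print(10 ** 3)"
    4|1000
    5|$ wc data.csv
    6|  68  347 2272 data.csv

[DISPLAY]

$ wc main.py                                                      
  254  2506 10401 main.py                                         
$ python -c "print(10 ** 3)"                                      
1000                                                              
$ wc data.csv                                                     
  68  347 2272 data.csv                                           
$ █                                                               
                                                                  
                                                                  
                                                                  
                                                                  
                                                                  
                                                                  
                                                                  
                                                                  
                                                                  
                                                                  
                                                                  
                                                                  
                                                                  
                                                                  
                                                                  
                                                                  
                                                                  
                                                                  


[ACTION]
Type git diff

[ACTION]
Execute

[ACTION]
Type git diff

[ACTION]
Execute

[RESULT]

$ wc main.py                                                      
  254  2506 10401 main.py                                         
$ python -c "print(10 ** 3)"                                      
1000                                                              
$ wc data.csv                                                     
  68  347 2272 data.csv                                           
$ git diff                                                        
diff --git a/main.py b/main.py                                    
--- a/main.py                                                     
+++ b/main.py                                                     
@@ -1,3 +1,4 @@                                                   
+# updated                                                        
 import sys                                                       
$ git diff                                                        
diff --git a/main.py b/main.py                                    
--- a/main.py                                                     
+++ b/main.py                                                     
@@ -1,3 +1,4 @@                                                   
+# updated                                                        
 import sys                                                       
$ █                                                               
                                                                  
                                                                  
                                                                  
                                                                  


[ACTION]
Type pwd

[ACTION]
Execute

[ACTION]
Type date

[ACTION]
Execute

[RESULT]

$ wc main.py                                                      
  254  2506 10401 main.py                                         
$ python -c "print(10 ** 3)"                                      
1000                                                              
$ wc data.csv                                                     
  68  347 2272 data.csv                                           
$ git diff                                                        
diff --git a/main.py b/main.py                                    
--- a/main.py                                                     
+++ b/main.py                                                     
@@ -1,3 +1,4 @@                                                   
+# updated                                                        
 import sys                                                       
$ git diff                                                        
diff --git a/main.py b/main.py                                    
--- a/main.py                                                     
+++ b/main.py                                                     
@@ -1,3 +1,4 @@                                                   
+# updated                                                        
 import sys                                                       
$ pwd                                                             
/home/user                                                        
$ date                                                            
Tue Jan 13 23:14:00 UTC 2026                                      
$ █                                                               
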